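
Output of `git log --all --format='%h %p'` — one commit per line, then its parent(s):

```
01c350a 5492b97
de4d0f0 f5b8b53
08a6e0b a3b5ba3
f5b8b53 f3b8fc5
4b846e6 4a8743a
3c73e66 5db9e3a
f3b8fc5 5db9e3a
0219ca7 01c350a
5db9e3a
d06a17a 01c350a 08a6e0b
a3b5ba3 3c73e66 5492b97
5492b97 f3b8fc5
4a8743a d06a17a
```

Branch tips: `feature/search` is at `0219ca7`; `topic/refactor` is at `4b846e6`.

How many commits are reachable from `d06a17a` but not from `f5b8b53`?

6

Reachable from d06a17a: {01c350a, 08a6e0b, 3c73e66, 5492b97, 5db9e3a, a3b5ba3, d06a17a, f3b8fc5}.
Reachable from f5b8b53: {5db9e3a, f3b8fc5, f5b8b53}.
In d06a17a's history but not f5b8b53's: {01c350a, 08a6e0b, 3c73e66, 5492b97, a3b5ba3, d06a17a} — 6 commits.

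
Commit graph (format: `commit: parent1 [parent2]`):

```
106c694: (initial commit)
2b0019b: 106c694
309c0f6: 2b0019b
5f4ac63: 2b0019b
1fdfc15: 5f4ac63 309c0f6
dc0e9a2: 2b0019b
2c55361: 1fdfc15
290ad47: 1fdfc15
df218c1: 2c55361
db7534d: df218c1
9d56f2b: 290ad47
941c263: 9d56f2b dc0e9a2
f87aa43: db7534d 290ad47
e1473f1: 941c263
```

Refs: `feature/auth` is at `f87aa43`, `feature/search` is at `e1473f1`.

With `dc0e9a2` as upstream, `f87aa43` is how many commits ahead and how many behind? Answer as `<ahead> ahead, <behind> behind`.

8 ahead, 1 behind

Reachable from f87aa43: {106c694, 1fdfc15, 290ad47, 2b0019b, 2c55361, 309c0f6, 5f4ac63, db7534d, df218c1, f87aa43}.
Reachable from dc0e9a2: {106c694, 2b0019b, dc0e9a2}.
Only in f87aa43's history (ahead): {1fdfc15, 290ad47, 2c55361, 309c0f6, 5f4ac63, db7534d, df218c1, f87aa43} — 8.
Only in dc0e9a2's history (behind): {dc0e9a2} — 1.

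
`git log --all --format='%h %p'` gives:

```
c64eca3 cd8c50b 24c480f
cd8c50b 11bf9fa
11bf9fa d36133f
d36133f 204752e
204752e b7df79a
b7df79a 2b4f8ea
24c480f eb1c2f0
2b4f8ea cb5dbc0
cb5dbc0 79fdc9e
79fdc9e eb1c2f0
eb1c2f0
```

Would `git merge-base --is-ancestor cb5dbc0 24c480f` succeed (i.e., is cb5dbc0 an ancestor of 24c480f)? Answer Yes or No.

Ancestors of 24c480f: {24c480f, eb1c2f0}.
cb5dbc0 is not in that set, so it is not an ancestor of 24c480f.

No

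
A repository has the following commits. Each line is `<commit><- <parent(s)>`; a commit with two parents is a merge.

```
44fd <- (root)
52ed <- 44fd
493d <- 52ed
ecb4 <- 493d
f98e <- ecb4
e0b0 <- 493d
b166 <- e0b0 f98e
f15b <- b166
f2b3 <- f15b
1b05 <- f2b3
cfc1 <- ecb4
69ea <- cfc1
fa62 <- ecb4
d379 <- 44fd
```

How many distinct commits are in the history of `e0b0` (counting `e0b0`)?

4

Walking parent pointers from e0b0: reachable set = {44fd, 493d, 52ed, e0b0}.
That is 4 commits.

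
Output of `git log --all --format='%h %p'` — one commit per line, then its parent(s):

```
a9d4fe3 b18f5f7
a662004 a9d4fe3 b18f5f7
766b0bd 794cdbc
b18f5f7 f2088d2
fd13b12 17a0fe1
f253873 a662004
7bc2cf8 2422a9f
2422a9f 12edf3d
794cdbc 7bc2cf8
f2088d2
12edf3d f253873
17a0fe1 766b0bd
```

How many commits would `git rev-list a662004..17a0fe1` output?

Reachable from 17a0fe1: {12edf3d, 17a0fe1, 2422a9f, 766b0bd, 794cdbc, 7bc2cf8, a662004, a9d4fe3, b18f5f7, f2088d2, f253873}.
Reachable from a662004: {a662004, a9d4fe3, b18f5f7, f2088d2}.
In 17a0fe1's history but not a662004's: {12edf3d, 17a0fe1, 2422a9f, 766b0bd, 794cdbc, 7bc2cf8, f253873} — 7 commits.

7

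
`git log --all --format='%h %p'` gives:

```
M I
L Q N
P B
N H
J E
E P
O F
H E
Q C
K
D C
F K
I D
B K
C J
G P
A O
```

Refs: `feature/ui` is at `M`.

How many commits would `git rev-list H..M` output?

Reachable from M: {B, C, D, E, I, J, K, M, P}.
Reachable from H: {B, E, H, K, P}.
In M's history but not H's: {C, D, I, J, M} — 5 commits.

5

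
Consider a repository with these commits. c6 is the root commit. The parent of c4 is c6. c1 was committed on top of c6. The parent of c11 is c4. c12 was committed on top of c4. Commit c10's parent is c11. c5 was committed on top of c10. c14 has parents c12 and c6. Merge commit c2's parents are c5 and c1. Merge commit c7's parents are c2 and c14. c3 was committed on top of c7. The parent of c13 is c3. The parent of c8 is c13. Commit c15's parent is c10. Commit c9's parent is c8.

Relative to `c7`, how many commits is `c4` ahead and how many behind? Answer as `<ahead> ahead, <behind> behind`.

0 ahead, 8 behind

Reachable from c4: {c4, c6}.
Reachable from c7: {c1, c10, c11, c12, c14, c2, c4, c5, c6, c7}.
Only in c4's history (ahead): {} — 0.
Only in c7's history (behind): {c1, c10, c11, c12, c14, c2, c5, c7} — 8.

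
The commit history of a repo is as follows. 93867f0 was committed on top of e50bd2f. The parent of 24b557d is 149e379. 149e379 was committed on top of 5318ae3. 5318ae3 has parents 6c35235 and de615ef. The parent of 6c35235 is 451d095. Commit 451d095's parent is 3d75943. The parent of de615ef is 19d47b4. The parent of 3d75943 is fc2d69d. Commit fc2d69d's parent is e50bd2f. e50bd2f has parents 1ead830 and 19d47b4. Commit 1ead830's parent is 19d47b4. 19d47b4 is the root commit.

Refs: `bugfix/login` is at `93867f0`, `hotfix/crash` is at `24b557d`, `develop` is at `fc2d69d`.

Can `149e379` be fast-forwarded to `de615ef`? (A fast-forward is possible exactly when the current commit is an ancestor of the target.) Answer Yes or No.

No

A fast-forward from 149e379 to de615ef is possible iff 149e379 is an ancestor of de615ef.
Ancestors of de615ef: {19d47b4, de615ef}.
149e379 is not among them, so fast-forward is not possible.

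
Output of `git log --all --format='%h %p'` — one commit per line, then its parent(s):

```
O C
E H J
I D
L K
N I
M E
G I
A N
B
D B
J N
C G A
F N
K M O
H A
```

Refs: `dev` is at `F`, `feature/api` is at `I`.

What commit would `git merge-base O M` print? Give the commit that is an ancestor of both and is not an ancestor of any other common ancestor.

A

Ancestors of O: {A, B, C, D, G, I, N, O}.
Ancestors of M: {A, B, D, E, H, I, J, M, N}.
Common ancestors: {A, B, D, I, N}.
Among these, A is not an ancestor of any other common ancestor — it is the merge base.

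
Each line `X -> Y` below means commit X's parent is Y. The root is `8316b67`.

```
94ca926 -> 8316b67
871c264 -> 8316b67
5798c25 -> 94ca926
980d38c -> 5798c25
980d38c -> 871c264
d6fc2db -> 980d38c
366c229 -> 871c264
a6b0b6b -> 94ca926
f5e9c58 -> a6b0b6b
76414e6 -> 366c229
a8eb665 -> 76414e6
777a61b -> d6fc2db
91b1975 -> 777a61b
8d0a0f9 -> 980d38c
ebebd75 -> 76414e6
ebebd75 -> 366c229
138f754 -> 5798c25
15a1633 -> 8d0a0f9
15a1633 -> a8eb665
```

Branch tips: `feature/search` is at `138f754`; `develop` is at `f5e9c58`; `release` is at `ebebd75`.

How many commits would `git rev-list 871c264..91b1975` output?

Reachable from 91b1975: {5798c25, 777a61b, 8316b67, 871c264, 91b1975, 94ca926, 980d38c, d6fc2db}.
Reachable from 871c264: {8316b67, 871c264}.
In 91b1975's history but not 871c264's: {5798c25, 777a61b, 91b1975, 94ca926, 980d38c, d6fc2db} — 6 commits.

6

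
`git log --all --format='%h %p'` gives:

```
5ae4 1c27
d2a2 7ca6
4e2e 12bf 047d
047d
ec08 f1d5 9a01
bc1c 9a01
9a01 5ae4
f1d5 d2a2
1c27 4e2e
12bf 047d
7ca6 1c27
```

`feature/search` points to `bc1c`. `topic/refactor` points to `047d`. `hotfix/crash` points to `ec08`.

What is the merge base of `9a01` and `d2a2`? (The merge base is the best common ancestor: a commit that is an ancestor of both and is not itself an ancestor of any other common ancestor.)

Ancestors of 9a01: {047d, 12bf, 1c27, 4e2e, 5ae4, 9a01}.
Ancestors of d2a2: {047d, 12bf, 1c27, 4e2e, 7ca6, d2a2}.
Common ancestors: {047d, 12bf, 1c27, 4e2e}.
Among these, 1c27 is not an ancestor of any other common ancestor — it is the merge base.

1c27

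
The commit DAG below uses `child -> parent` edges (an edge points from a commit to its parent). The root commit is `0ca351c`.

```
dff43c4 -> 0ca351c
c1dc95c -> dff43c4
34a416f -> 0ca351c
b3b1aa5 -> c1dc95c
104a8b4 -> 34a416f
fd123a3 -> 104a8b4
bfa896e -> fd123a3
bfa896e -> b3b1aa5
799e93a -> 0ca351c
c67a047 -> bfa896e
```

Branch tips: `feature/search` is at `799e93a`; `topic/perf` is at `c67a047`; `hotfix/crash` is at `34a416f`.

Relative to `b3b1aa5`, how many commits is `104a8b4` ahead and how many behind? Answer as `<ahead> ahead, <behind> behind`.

2 ahead, 3 behind

Reachable from 104a8b4: {0ca351c, 104a8b4, 34a416f}.
Reachable from b3b1aa5: {0ca351c, b3b1aa5, c1dc95c, dff43c4}.
Only in 104a8b4's history (ahead): {104a8b4, 34a416f} — 2.
Only in b3b1aa5's history (behind): {b3b1aa5, c1dc95c, dff43c4} — 3.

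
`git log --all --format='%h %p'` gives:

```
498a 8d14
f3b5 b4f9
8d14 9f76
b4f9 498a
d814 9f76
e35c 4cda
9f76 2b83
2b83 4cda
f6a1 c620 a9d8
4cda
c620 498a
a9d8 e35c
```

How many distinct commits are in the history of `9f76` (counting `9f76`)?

3

Walking parent pointers from 9f76: reachable set = {2b83, 4cda, 9f76}.
That is 3 commits.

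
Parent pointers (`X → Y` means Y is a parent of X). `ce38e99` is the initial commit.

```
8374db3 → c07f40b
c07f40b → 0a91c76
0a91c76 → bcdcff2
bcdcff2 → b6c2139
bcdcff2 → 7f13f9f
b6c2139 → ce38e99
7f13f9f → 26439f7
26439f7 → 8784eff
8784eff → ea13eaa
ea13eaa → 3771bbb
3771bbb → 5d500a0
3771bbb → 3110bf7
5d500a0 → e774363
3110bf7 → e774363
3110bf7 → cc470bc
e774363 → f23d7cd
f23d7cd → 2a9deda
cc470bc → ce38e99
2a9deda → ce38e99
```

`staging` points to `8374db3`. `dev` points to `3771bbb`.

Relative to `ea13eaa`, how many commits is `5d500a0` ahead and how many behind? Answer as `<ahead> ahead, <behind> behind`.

0 ahead, 4 behind

Reachable from 5d500a0: {2a9deda, 5d500a0, ce38e99, e774363, f23d7cd}.
Reachable from ea13eaa: {2a9deda, 3110bf7, 3771bbb, 5d500a0, cc470bc, ce38e99, e774363, ea13eaa, f23d7cd}.
Only in 5d500a0's history (ahead): {} — 0.
Only in ea13eaa's history (behind): {3110bf7, 3771bbb, cc470bc, ea13eaa} — 4.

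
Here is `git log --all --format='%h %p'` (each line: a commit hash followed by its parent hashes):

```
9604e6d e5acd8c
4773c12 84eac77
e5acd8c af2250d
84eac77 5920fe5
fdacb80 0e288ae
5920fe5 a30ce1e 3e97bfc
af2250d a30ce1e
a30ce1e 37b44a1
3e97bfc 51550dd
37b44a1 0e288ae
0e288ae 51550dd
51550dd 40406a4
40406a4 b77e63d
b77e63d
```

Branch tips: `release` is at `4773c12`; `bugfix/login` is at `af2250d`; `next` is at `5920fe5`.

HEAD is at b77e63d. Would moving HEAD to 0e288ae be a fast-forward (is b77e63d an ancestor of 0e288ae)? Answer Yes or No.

Yes

A fast-forward from b77e63d to 0e288ae is possible iff b77e63d is an ancestor of 0e288ae.
Ancestors of 0e288ae: {0e288ae, 40406a4, 51550dd, b77e63d}.
b77e63d is among them, so fast-forward is possible.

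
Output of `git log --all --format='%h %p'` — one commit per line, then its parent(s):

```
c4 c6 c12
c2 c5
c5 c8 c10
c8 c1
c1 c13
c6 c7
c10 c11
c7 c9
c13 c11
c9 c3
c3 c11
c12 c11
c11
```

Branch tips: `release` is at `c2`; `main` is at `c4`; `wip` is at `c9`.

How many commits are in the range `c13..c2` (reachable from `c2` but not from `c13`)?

5

Reachable from c2: {c1, c10, c11, c13, c2, c5, c8}.
Reachable from c13: {c11, c13}.
In c2's history but not c13's: {c1, c10, c2, c5, c8} — 5 commits.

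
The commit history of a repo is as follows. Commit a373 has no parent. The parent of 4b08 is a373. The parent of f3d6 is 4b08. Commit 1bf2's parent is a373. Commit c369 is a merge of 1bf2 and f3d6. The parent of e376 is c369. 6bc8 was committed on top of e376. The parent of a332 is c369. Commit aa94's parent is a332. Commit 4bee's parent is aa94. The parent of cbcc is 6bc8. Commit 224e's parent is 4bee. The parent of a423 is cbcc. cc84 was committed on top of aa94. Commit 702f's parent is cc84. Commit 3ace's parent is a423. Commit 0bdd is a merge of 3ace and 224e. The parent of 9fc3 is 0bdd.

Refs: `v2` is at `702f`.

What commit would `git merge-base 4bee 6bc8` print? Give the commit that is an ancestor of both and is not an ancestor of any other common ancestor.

Ancestors of 4bee: {1bf2, 4b08, 4bee, a332, a373, aa94, c369, f3d6}.
Ancestors of 6bc8: {1bf2, 4b08, 6bc8, a373, c369, e376, f3d6}.
Common ancestors: {1bf2, 4b08, a373, c369, f3d6}.
Among these, c369 is not an ancestor of any other common ancestor — it is the merge base.

c369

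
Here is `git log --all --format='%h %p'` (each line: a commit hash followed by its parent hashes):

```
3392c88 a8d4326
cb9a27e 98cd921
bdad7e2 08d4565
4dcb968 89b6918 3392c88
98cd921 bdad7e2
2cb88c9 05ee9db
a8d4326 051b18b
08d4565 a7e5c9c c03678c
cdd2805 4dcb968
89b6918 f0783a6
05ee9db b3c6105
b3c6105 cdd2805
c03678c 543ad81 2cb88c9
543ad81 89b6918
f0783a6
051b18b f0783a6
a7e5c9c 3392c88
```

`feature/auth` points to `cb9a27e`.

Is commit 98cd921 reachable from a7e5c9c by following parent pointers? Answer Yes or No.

Ancestors of a7e5c9c: {051b18b, 3392c88, a7e5c9c, a8d4326, f0783a6}.
98cd921 is not in that set, so it is not an ancestor of a7e5c9c.

No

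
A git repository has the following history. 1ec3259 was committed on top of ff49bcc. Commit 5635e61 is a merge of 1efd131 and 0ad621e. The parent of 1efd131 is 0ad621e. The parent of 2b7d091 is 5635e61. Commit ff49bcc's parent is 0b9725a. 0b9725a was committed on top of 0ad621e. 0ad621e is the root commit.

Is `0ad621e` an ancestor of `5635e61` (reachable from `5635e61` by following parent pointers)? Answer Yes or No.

Yes

Ancestors of 5635e61 (commits reachable by following parents): {0ad621e, 1efd131, 5635e61}.
0ad621e is in that set, so it is an ancestor of 5635e61.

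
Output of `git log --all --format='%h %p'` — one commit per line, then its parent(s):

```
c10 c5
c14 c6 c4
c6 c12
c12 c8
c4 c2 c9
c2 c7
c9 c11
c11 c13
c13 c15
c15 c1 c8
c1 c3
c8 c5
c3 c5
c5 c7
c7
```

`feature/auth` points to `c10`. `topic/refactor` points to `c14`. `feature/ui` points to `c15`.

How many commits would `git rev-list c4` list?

Walking parent pointers from c4: reachable set = {c1, c11, c13, c15, c2, c3, c4, c5, c7, c8, c9}.
That is 11 commits.

11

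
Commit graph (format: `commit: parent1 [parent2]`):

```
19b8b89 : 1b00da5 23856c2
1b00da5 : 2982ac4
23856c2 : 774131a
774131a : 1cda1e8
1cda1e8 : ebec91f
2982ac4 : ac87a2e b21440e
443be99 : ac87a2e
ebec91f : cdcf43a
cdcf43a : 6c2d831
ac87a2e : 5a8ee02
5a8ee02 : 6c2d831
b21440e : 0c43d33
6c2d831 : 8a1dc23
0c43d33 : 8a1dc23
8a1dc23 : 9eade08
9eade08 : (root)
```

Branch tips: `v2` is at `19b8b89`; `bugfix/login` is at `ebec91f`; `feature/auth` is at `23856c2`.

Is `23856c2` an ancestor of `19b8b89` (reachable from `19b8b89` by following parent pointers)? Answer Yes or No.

Yes

Ancestors of 19b8b89 (commits reachable by following parents): {0c43d33, 19b8b89, 1b00da5, 1cda1e8, 23856c2, 2982ac4, 5a8ee02, 6c2d831, 774131a, 8a1dc23, 9eade08, ac87a2e, b21440e, cdcf43a, ebec91f}.
23856c2 is in that set, so it is an ancestor of 19b8b89.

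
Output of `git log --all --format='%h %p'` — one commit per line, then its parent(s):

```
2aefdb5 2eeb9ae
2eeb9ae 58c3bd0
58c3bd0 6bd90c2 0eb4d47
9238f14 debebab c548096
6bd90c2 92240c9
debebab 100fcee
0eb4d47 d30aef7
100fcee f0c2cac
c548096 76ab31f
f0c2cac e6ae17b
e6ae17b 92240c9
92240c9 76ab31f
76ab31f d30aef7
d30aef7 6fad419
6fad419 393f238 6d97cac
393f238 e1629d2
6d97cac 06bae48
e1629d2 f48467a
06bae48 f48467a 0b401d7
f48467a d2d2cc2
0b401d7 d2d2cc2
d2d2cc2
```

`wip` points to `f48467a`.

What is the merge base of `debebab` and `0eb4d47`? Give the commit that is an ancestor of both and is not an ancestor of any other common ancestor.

Ancestors of debebab: {06bae48, 0b401d7, 100fcee, 393f238, 6d97cac, 6fad419, 76ab31f, 92240c9, d2d2cc2, d30aef7, debebab, e1629d2, e6ae17b, f0c2cac, f48467a}.
Ancestors of 0eb4d47: {06bae48, 0b401d7, 0eb4d47, 393f238, 6d97cac, 6fad419, d2d2cc2, d30aef7, e1629d2, f48467a}.
Common ancestors: {06bae48, 0b401d7, 393f238, 6d97cac, 6fad419, d2d2cc2, d30aef7, e1629d2, f48467a}.
Among these, d30aef7 is not an ancestor of any other common ancestor — it is the merge base.

d30aef7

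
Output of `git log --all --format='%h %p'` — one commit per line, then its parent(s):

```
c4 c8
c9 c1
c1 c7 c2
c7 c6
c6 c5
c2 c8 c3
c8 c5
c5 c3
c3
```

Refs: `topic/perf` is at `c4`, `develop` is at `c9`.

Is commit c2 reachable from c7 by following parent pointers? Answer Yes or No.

Ancestors of c7: {c3, c5, c6, c7}.
c2 is not in that set, so it is not an ancestor of c7.

No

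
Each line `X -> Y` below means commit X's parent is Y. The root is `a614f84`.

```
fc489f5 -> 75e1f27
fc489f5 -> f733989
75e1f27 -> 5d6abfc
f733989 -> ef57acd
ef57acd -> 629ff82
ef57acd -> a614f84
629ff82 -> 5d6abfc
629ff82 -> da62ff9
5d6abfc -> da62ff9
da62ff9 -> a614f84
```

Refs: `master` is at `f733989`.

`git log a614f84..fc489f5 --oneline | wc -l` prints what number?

7

Reachable from fc489f5: {5d6abfc, 629ff82, 75e1f27, a614f84, da62ff9, ef57acd, f733989, fc489f5}.
Reachable from a614f84: {a614f84}.
In fc489f5's history but not a614f84's: {5d6abfc, 629ff82, 75e1f27, da62ff9, ef57acd, f733989, fc489f5} — 7 commits.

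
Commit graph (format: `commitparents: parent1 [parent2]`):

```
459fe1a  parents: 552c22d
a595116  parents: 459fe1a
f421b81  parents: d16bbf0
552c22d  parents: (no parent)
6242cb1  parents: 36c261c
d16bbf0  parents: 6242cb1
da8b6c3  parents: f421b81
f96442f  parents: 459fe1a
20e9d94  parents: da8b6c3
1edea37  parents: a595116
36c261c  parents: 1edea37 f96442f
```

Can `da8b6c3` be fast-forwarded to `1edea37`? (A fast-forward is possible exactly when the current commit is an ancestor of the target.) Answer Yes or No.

A fast-forward from da8b6c3 to 1edea37 is possible iff da8b6c3 is an ancestor of 1edea37.
Ancestors of 1edea37: {1edea37, 459fe1a, 552c22d, a595116}.
da8b6c3 is not among them, so fast-forward is not possible.

No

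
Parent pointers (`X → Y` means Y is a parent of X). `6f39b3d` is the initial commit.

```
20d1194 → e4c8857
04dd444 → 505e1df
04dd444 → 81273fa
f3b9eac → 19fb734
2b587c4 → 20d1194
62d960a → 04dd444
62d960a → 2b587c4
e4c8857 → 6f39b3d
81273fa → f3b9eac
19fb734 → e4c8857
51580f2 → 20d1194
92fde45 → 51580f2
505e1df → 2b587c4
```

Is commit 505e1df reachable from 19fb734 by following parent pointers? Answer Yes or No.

No

Ancestors of 19fb734: {19fb734, 6f39b3d, e4c8857}.
505e1df is not in that set, so it is not an ancestor of 19fb734.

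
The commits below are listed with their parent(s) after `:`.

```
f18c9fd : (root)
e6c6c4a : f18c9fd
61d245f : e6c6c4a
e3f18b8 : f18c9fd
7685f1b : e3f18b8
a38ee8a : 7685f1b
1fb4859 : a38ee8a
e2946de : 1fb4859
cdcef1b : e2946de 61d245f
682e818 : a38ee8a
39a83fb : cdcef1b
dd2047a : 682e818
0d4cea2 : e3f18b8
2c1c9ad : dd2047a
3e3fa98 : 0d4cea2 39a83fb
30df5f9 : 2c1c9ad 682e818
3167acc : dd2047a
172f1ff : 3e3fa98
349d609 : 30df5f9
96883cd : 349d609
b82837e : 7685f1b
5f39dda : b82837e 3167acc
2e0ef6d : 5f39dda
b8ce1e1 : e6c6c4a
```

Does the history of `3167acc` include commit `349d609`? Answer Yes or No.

Ancestors of 3167acc: {3167acc, 682e818, 7685f1b, a38ee8a, dd2047a, e3f18b8, f18c9fd}.
349d609 is not in that set, so it is not an ancestor of 3167acc.

No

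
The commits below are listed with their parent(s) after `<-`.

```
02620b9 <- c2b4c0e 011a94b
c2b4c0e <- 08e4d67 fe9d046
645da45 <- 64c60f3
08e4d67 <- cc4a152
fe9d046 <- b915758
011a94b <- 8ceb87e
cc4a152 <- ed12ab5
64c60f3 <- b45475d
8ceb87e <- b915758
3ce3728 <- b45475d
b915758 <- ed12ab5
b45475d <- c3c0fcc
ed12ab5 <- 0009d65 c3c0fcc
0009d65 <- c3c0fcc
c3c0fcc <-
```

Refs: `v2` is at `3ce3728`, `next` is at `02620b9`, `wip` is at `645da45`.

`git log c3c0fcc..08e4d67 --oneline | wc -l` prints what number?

4

Reachable from 08e4d67: {0009d65, 08e4d67, c3c0fcc, cc4a152, ed12ab5}.
Reachable from c3c0fcc: {c3c0fcc}.
In 08e4d67's history but not c3c0fcc's: {0009d65, 08e4d67, cc4a152, ed12ab5} — 4 commits.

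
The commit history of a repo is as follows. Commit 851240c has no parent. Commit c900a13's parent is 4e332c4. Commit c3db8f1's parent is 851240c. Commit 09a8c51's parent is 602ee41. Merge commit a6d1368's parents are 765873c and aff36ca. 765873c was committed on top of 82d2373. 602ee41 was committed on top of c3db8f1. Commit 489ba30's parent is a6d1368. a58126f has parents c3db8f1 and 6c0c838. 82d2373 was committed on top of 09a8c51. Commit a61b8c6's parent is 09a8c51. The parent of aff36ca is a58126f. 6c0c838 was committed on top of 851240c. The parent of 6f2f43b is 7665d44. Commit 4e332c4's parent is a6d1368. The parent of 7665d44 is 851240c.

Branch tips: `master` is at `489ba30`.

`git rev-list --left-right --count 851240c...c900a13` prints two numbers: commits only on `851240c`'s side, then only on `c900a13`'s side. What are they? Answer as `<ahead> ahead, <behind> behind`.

Reachable from 851240c: {851240c}.
Reachable from c900a13: {09a8c51, 4e332c4, 602ee41, 6c0c838, 765873c, 82d2373, 851240c, a58126f, a6d1368, aff36ca, c3db8f1, c900a13}.
Only in 851240c's history (ahead): {} — 0.
Only in c900a13's history (behind): {09a8c51, 4e332c4, 602ee41, 6c0c838, 765873c, 82d2373, a58126f, a6d1368, aff36ca, c3db8f1, c900a13} — 11.

0 ahead, 11 behind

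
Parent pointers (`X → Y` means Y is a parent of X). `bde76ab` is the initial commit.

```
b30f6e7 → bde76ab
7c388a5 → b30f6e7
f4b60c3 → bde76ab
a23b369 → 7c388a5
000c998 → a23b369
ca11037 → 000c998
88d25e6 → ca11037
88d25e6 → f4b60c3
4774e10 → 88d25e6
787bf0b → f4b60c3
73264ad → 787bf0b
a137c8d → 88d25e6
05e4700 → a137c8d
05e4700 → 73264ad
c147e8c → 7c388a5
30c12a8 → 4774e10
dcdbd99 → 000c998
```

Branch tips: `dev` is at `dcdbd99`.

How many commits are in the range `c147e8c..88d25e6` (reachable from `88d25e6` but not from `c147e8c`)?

Reachable from 88d25e6: {000c998, 7c388a5, 88d25e6, a23b369, b30f6e7, bde76ab, ca11037, f4b60c3}.
Reachable from c147e8c: {7c388a5, b30f6e7, bde76ab, c147e8c}.
In 88d25e6's history but not c147e8c's: {000c998, 88d25e6, a23b369, ca11037, f4b60c3} — 5 commits.

5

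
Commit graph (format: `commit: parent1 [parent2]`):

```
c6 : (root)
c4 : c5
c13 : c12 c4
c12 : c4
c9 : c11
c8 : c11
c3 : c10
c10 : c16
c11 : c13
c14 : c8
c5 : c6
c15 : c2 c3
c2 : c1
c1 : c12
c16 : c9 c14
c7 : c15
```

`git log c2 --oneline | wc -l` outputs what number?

Walking parent pointers from c2: reachable set = {c1, c12, c2, c4, c5, c6}.
That is 6 commits.

6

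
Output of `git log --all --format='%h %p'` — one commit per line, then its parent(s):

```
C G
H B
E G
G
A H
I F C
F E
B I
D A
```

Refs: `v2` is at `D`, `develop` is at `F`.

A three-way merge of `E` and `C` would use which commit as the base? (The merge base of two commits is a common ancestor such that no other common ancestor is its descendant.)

Ancestors of E: {E, G}.
Ancestors of C: {C, G}.
Common ancestors: {G}.
The only common ancestor is G, so it is the merge base.

G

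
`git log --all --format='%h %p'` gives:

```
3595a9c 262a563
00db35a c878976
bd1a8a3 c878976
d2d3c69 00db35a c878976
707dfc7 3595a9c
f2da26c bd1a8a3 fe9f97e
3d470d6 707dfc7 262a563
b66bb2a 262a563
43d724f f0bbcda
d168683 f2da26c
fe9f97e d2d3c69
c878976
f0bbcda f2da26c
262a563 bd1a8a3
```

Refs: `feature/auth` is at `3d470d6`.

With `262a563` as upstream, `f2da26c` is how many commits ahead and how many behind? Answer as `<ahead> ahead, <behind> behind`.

Reachable from f2da26c: {00db35a, bd1a8a3, c878976, d2d3c69, f2da26c, fe9f97e}.
Reachable from 262a563: {262a563, bd1a8a3, c878976}.
Only in f2da26c's history (ahead): {00db35a, d2d3c69, f2da26c, fe9f97e} — 4.
Only in 262a563's history (behind): {262a563} — 1.

4 ahead, 1 behind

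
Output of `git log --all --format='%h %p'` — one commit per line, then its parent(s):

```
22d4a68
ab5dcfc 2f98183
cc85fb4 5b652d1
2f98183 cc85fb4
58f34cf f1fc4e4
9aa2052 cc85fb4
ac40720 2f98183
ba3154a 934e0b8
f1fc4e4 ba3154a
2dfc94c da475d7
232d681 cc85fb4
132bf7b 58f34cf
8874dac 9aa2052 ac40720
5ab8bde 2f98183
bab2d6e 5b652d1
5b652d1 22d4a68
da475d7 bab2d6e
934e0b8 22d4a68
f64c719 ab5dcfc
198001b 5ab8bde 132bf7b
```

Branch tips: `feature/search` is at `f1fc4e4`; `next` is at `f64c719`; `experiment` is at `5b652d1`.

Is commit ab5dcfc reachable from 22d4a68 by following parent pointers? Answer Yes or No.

No

Ancestors of 22d4a68: {22d4a68}.
ab5dcfc is not in that set, so it is not an ancestor of 22d4a68.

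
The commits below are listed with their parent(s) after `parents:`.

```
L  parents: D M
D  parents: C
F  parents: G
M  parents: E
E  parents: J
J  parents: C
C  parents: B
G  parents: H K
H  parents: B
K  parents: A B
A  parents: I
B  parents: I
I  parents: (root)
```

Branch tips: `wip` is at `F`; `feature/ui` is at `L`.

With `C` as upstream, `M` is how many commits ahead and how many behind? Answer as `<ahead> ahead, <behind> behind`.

3 ahead, 0 behind

Reachable from M: {B, C, E, I, J, M}.
Reachable from C: {B, C, I}.
Only in M's history (ahead): {E, J, M} — 3.
Only in C's history (behind): {} — 0.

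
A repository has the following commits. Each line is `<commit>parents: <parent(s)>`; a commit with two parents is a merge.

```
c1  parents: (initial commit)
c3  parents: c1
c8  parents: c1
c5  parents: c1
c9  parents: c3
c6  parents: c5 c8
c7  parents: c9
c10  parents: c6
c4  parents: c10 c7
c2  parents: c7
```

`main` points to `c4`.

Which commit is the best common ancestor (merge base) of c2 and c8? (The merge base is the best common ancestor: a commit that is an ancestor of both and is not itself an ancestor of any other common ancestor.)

c1

Ancestors of c2: {c1, c2, c3, c7, c9}.
Ancestors of c8: {c1, c8}.
Common ancestors: {c1}.
The only common ancestor is c1, so it is the merge base.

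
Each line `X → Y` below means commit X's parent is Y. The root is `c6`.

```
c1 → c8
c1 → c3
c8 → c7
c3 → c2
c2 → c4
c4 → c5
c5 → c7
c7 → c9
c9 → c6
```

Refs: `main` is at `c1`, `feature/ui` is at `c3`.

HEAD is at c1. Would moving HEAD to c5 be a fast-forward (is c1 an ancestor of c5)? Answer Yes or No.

A fast-forward from c1 to c5 is possible iff c1 is an ancestor of c5.
Ancestors of c5: {c5, c6, c7, c9}.
c1 is not among them, so fast-forward is not possible.

No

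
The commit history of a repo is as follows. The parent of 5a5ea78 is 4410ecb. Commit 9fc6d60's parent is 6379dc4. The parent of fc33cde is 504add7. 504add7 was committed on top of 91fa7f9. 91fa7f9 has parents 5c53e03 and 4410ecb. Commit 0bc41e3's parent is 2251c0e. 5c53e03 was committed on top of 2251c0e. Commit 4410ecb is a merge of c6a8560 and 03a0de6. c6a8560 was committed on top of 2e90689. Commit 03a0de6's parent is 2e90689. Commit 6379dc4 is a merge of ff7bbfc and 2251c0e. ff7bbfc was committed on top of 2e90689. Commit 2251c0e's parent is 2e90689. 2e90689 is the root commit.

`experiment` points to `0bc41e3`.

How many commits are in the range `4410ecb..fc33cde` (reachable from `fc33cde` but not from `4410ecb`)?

5

Reachable from fc33cde: {03a0de6, 2251c0e, 2e90689, 4410ecb, 504add7, 5c53e03, 91fa7f9, c6a8560, fc33cde}.
Reachable from 4410ecb: {03a0de6, 2e90689, 4410ecb, c6a8560}.
In fc33cde's history but not 4410ecb's: {2251c0e, 504add7, 5c53e03, 91fa7f9, fc33cde} — 5 commits.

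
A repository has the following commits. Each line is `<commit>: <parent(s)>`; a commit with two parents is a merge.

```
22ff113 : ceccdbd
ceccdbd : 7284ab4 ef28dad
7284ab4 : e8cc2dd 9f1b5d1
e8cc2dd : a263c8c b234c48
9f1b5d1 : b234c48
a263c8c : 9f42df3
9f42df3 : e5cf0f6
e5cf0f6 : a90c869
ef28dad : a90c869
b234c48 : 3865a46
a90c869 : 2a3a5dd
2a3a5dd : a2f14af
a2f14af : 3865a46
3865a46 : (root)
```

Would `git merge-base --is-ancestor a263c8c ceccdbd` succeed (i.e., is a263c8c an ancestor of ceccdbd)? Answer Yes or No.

Yes

Ancestors of ceccdbd (commits reachable by following parents): {2a3a5dd, 3865a46, 7284ab4, 9f1b5d1, 9f42df3, a263c8c, a2f14af, a90c869, b234c48, ceccdbd, e5cf0f6, e8cc2dd, ef28dad}.
a263c8c is in that set, so it is an ancestor of ceccdbd.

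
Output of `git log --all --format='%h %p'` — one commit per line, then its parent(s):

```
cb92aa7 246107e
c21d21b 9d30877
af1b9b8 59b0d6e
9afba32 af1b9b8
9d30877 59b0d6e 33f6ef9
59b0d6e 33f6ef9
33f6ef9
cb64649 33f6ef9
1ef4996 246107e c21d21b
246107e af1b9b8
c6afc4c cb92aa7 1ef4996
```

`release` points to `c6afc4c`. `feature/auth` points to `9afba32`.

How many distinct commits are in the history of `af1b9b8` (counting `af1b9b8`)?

Walking parent pointers from af1b9b8: reachable set = {33f6ef9, 59b0d6e, af1b9b8}.
That is 3 commits.

3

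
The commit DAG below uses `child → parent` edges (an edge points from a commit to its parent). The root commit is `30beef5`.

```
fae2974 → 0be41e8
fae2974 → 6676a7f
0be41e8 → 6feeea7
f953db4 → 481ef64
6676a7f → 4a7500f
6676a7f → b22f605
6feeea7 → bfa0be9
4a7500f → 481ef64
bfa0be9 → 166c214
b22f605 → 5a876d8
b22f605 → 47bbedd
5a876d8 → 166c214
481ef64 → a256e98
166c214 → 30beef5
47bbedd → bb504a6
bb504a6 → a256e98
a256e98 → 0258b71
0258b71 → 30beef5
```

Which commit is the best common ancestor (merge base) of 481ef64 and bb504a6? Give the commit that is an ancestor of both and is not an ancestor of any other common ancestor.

a256e98

Ancestors of 481ef64: {0258b71, 30beef5, 481ef64, a256e98}.
Ancestors of bb504a6: {0258b71, 30beef5, a256e98, bb504a6}.
Common ancestors: {0258b71, 30beef5, a256e98}.
Among these, a256e98 is not an ancestor of any other common ancestor — it is the merge base.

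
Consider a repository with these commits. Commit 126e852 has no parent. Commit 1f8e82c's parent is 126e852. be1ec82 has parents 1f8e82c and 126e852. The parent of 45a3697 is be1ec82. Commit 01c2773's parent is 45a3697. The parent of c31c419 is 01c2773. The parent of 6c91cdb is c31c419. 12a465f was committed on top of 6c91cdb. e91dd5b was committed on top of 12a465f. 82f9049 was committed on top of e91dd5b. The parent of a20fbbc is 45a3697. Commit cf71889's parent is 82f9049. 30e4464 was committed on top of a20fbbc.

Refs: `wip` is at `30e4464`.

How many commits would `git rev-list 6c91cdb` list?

7

Walking parent pointers from 6c91cdb: reachable set = {01c2773, 126e852, 1f8e82c, 45a3697, 6c91cdb, be1ec82, c31c419}.
That is 7 commits.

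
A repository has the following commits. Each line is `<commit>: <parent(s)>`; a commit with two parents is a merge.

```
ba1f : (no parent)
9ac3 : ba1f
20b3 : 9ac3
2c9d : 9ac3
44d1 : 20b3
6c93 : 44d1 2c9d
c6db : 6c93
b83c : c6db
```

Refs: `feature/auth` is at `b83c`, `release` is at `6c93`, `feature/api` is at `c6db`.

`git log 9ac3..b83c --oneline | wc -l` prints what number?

6

Reachable from b83c: {20b3, 2c9d, 44d1, 6c93, 9ac3, b83c, ba1f, c6db}.
Reachable from 9ac3: {9ac3, ba1f}.
In b83c's history but not 9ac3's: {20b3, 2c9d, 44d1, 6c93, b83c, c6db} — 6 commits.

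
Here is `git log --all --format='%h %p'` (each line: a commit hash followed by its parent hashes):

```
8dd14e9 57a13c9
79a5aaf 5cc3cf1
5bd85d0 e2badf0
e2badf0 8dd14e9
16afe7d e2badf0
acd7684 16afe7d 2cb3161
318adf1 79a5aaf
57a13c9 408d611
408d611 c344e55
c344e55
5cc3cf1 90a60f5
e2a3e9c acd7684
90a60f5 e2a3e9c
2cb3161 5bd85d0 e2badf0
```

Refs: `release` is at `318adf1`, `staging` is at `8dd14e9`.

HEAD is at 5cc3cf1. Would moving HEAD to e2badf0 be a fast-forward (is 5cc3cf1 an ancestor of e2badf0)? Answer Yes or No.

A fast-forward from 5cc3cf1 to e2badf0 is possible iff 5cc3cf1 is an ancestor of e2badf0.
Ancestors of e2badf0: {408d611, 57a13c9, 8dd14e9, c344e55, e2badf0}.
5cc3cf1 is not among them, so fast-forward is not possible.

No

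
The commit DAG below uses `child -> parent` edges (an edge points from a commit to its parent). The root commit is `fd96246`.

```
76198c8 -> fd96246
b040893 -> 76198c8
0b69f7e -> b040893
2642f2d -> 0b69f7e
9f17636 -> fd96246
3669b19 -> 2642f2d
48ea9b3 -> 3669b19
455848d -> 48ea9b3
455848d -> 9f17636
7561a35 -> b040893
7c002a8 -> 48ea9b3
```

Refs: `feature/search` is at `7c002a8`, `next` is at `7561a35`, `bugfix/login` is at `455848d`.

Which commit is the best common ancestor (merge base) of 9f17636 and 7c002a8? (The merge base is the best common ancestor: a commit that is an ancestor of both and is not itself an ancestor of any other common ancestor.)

fd96246

Ancestors of 9f17636: {9f17636, fd96246}.
Ancestors of 7c002a8: {0b69f7e, 2642f2d, 3669b19, 48ea9b3, 76198c8, 7c002a8, b040893, fd96246}.
Common ancestors: {fd96246}.
The only common ancestor is fd96246, so it is the merge base.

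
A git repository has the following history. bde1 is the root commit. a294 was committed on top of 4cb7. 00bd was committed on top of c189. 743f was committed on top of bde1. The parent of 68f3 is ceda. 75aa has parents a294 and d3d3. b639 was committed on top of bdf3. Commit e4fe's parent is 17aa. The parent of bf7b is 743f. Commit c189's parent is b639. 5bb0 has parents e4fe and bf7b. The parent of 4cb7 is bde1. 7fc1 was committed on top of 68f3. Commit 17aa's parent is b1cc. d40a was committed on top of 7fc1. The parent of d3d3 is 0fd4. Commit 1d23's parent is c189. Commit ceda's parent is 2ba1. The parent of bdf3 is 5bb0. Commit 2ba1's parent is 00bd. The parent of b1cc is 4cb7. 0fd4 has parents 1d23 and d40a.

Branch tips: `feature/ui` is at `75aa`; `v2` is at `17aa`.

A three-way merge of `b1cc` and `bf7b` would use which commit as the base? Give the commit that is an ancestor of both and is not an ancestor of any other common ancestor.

bde1

Ancestors of b1cc: {4cb7, b1cc, bde1}.
Ancestors of bf7b: {743f, bde1, bf7b}.
Common ancestors: {bde1}.
The only common ancestor is bde1, so it is the merge base.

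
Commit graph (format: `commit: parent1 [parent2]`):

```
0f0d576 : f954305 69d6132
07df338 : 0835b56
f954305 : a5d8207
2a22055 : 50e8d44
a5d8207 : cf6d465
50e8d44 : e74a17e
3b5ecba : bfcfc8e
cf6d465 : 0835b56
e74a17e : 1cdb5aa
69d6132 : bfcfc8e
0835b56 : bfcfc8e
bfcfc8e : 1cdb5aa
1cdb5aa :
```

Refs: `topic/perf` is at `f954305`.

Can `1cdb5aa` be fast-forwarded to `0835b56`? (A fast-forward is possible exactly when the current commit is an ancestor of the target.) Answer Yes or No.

Yes

A fast-forward from 1cdb5aa to 0835b56 is possible iff 1cdb5aa is an ancestor of 0835b56.
Ancestors of 0835b56: {0835b56, 1cdb5aa, bfcfc8e}.
1cdb5aa is among them, so fast-forward is possible.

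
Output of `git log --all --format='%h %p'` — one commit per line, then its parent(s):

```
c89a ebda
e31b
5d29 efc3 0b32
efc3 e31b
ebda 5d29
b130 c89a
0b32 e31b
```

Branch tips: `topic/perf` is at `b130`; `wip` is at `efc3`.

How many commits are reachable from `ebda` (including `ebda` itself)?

5

Walking parent pointers from ebda: reachable set = {0b32, 5d29, e31b, ebda, efc3}.
That is 5 commits.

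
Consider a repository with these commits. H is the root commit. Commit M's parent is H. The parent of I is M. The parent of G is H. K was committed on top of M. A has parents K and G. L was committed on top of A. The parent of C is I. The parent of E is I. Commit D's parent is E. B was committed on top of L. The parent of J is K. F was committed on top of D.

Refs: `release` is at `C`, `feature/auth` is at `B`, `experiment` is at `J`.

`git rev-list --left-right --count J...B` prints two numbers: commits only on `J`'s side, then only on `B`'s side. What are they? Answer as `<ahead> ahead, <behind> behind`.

1 ahead, 4 behind

Reachable from J: {H, J, K, M}.
Reachable from B: {A, B, G, H, K, L, M}.
Only in J's history (ahead): {J} — 1.
Only in B's history (behind): {A, B, G, L} — 4.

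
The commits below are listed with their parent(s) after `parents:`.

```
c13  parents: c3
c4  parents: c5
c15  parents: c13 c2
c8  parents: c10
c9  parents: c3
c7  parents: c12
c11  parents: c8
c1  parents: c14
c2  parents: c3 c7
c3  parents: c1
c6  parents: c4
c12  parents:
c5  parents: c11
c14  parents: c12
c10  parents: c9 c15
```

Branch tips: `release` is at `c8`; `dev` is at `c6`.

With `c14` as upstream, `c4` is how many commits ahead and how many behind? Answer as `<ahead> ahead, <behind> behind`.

12 ahead, 0 behind

Reachable from c4: {c1, c10, c11, c12, c13, c14, c15, c2, c3, c4, c5, c7, c8, c9}.
Reachable from c14: {c12, c14}.
Only in c4's history (ahead): {c1, c10, c11, c13, c15, c2, c3, c4, c5, c7, c8, c9} — 12.
Only in c14's history (behind): {} — 0.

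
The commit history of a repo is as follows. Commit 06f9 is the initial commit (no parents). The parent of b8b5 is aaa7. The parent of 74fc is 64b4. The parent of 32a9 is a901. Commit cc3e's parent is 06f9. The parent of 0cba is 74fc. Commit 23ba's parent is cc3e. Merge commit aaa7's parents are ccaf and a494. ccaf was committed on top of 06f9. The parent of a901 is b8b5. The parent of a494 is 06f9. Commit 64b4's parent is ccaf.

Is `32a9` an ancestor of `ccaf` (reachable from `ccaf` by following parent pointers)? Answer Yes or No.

Ancestors of ccaf: {06f9, ccaf}.
32a9 is not in that set, so it is not an ancestor of ccaf.

No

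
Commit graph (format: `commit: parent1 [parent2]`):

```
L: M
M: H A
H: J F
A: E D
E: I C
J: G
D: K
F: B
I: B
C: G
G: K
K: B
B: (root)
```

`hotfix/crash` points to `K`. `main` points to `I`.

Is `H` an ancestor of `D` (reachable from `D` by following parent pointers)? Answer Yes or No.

Ancestors of D: {B, D, K}.
H is not in that set, so it is not an ancestor of D.

No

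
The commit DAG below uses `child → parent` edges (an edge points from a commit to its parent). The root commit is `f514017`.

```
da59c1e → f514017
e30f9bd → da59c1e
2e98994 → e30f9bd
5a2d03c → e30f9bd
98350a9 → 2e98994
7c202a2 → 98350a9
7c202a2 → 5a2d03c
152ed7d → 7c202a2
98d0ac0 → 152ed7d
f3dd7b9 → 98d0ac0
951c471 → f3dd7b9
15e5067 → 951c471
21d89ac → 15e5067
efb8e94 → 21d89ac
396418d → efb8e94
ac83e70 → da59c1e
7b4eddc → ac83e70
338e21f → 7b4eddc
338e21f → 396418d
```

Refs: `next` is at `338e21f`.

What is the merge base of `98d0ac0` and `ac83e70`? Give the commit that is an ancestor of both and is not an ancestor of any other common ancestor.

da59c1e

Ancestors of 98d0ac0: {152ed7d, 2e98994, 5a2d03c, 7c202a2, 98350a9, 98d0ac0, da59c1e, e30f9bd, f514017}.
Ancestors of ac83e70: {ac83e70, da59c1e, f514017}.
Common ancestors: {da59c1e, f514017}.
Among these, da59c1e is not an ancestor of any other common ancestor — it is the merge base.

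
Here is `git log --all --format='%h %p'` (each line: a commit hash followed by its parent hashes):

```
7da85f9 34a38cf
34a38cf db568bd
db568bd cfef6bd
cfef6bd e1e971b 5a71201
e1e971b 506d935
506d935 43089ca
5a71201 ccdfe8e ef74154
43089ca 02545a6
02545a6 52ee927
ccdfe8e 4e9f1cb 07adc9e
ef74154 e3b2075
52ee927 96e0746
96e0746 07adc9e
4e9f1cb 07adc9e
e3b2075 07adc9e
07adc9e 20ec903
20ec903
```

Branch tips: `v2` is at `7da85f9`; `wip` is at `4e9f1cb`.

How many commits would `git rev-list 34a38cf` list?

16

Walking parent pointers from 34a38cf: reachable set = {02545a6, 07adc9e, 20ec903, 34a38cf, 43089ca, 4e9f1cb, 506d935, 52ee927, 5a71201, 96e0746, ccdfe8e, cfef6bd, db568bd, e1e971b, e3b2075, ef74154}.
That is 16 commits.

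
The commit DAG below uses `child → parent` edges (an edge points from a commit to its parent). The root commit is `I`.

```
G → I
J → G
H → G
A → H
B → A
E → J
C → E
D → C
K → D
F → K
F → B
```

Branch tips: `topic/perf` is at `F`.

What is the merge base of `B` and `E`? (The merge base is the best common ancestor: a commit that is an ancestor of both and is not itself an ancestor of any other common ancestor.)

G

Ancestors of B: {A, B, G, H, I}.
Ancestors of E: {E, G, I, J}.
Common ancestors: {G, I}.
Among these, G is not an ancestor of any other common ancestor — it is the merge base.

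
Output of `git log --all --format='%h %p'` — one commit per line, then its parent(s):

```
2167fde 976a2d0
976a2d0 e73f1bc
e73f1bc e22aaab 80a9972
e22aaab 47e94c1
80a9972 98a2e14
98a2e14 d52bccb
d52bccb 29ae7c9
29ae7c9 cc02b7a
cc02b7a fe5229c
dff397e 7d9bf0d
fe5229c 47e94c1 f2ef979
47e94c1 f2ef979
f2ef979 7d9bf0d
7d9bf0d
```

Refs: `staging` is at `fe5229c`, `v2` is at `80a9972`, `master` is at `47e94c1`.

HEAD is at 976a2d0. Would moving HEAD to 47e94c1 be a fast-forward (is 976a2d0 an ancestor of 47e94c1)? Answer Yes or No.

No

A fast-forward from 976a2d0 to 47e94c1 is possible iff 976a2d0 is an ancestor of 47e94c1.
Ancestors of 47e94c1: {47e94c1, 7d9bf0d, f2ef979}.
976a2d0 is not among them, so fast-forward is not possible.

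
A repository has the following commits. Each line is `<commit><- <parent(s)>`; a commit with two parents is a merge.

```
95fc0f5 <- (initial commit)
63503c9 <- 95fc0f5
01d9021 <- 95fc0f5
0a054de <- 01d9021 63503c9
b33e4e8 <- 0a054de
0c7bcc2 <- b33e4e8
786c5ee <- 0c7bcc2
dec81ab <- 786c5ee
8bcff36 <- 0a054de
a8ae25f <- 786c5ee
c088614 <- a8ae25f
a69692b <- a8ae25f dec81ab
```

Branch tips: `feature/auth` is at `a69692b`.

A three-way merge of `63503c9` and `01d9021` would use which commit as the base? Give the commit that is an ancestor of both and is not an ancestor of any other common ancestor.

Ancestors of 63503c9: {63503c9, 95fc0f5}.
Ancestors of 01d9021: {01d9021, 95fc0f5}.
Common ancestors: {95fc0f5}.
The only common ancestor is 95fc0f5, so it is the merge base.

95fc0f5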